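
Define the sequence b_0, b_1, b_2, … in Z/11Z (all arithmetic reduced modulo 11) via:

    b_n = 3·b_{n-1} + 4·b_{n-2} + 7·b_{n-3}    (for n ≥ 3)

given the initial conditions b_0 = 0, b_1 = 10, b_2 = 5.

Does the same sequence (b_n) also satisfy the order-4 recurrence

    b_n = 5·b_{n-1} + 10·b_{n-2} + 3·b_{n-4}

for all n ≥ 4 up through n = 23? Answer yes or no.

no

Terms b_0..b_23: 0, 10, 5, 0, 2, 8, 10, 10, 5, 4, 3, 5, 0, 8, 4, 0, 6, 2, 8, 8, 4, 1, 9, 4
n=4: candidate gives 6, actual b_4 = 2 ✗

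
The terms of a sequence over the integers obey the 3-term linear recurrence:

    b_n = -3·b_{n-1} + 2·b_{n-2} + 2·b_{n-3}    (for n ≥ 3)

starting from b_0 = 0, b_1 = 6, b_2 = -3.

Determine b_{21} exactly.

b_3 = -3·-3 + 2·6 + 2·0 = 21
b_4 = -3·21 + 2·-3 + 2·6 = -57
b_5 = -3·-57 + 2·21 + 2·-3 = 207
b_6 = -3·207 + 2·-57 + 2·21 = -693
b_7 = -3·-693 + 2·207 + 2·-57 = 2379
b_8 = -3·2379 + 2·-693 + 2·207 = -8109
b_9 = -3·-8109 + 2·2379 + 2·-693 = 27699
b_10 = -3·27699 + 2·-8109 + 2·2379 = -94557
b_11 = -3·-94557 + 2·27699 + 2·-8109 = 322851
b_12 = -3·322851 + 2·-94557 + 2·27699 = -1102269
b_13 = -3·-1102269 + 2·322851 + 2·-94557 = 3763395
b_14 = -3·3763395 + 2·-1102269 + 2·322851 = -12849021
b_15 = -3·-12849021 + 2·3763395 + 2·-1102269 = 43869315
b_16 = -3·43869315 + 2·-12849021 + 2·3763395 = -149779197
b_17 = -3·-149779197 + 2·43869315 + 2·-12849021 = 511378179
b_18 = -3·511378179 + 2·-149779197 + 2·43869315 = -1745954301
b_19 = -3·-1745954301 + 2·511378179 + 2·-149779197 = 5961060867
b_20 = -3·5961060867 + 2·-1745954301 + 2·511378179 = -20352334845
b_21 = -3·-20352334845 + 2·5961060867 + 2·-1745954301 = 69487217667

69487217667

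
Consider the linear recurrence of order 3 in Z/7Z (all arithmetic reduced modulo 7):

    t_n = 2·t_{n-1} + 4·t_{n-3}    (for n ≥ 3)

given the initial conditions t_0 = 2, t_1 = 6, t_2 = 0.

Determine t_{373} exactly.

t_3 = 2·0 + 0·6 + 4·2 = 1
t_4 = 2·1 + 0·0 + 4·6 = 5
t_5 = 2·5 + 0·1 + 4·0 = 3
t_6 = 2·3 + 0·5 + 4·1 = 3
t_7 = 2·3 + 0·3 + 4·5 = 5
t_8 = 2·5 + 0·3 + 4·3 = 1
t_9 = 2·1 + 0·5 + 4·3 = 0
t_10 = 2·0 + 0·1 + 4·5 = 6
t_11 = 2·6 + 0·0 + 4·1 = 2
t_12 = 2·2 + 0·6 + 4·0 = 4
t_13 = 2·4 + 0·2 + 4·6 = 4
t_14 = 2·4 + 0·4 + 4·2 = 2
t_15 = 2·2 + 0·4 + 4·4 = 6
t_16 = 2·6 + 0·2 + 4·4 = 0
(t_14, t_15, t_16) = (2, 6, 0) = (t_0, t_1, t_2), so the sequence has period 14.
373 ≡ 9 (mod 14), hence t_373 = t_9 = 0.

0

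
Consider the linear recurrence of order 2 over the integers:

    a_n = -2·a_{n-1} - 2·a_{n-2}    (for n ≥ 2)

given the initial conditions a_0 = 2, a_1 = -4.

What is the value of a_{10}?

a_2 = -2·-4 + -2·2 = 4
a_3 = -2·4 + -2·-4 = 0
a_4 = -2·0 + -2·4 = -8
a_5 = -2·-8 + -2·0 = 16
a_6 = -2·16 + -2·-8 = -16
a_7 = -2·-16 + -2·16 = 0
a_8 = -2·0 + -2·-16 = 32
a_9 = -2·32 + -2·0 = -64
a_10 = -2·-64 + -2·32 = 64

64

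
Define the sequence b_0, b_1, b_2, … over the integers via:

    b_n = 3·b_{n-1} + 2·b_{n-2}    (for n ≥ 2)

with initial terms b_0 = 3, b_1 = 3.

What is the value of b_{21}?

436395871947

b_2 = 3·3 + 2·3 = 15
b_3 = 3·15 + 2·3 = 51
b_4 = 3·51 + 2·15 = 183
b_5 = 3·183 + 2·51 = 651
b_6 = 3·651 + 2·183 = 2319
b_7 = 3·2319 + 2·651 = 8259
b_8 = 3·8259 + 2·2319 = 29415
b_9 = 3·29415 + 2·8259 = 104763
b_10 = 3·104763 + 2·29415 = 373119
b_11 = 3·373119 + 2·104763 = 1328883
b_12 = 3·1328883 + 2·373119 = 4732887
b_13 = 3·4732887 + 2·1328883 = 16856427
b_14 = 3·16856427 + 2·4732887 = 60035055
b_15 = 3·60035055 + 2·16856427 = 213818019
b_16 = 3·213818019 + 2·60035055 = 761524167
b_17 = 3·761524167 + 2·213818019 = 2712208539
b_18 = 3·2712208539 + 2·761524167 = 9659673951
b_19 = 3·9659673951 + 2·2712208539 = 34403438931
b_20 = 3·34403438931 + 2·9659673951 = 122529664695
b_21 = 3·122529664695 + 2·34403438931 = 436395871947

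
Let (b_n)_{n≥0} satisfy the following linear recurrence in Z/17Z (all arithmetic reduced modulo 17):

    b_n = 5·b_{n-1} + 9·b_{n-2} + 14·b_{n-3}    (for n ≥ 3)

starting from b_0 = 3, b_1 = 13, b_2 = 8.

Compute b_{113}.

4

b_3 = 5·8 + 9·13 + 14·3 = 12
b_4 = 5·12 + 9·8 + 14·13 = 8
b_5 = 5·8 + 9·12 + 14·8 = 5
b_6 = 5·5 + 9·8 + 14·12 = 10
b_7 = 5·10 + 9·5 + 14·8 = 3
b_8 = 5·3 + 9·10 + 14·5 = 5
b_9 = 5·5 + 9·3 + 14·10 = 5
b_10 = 5·5 + 9·5 + 14·3 = 10
b_11 = 5·10 + 9·5 + 14·5 = 12
b_12 = 5·12 + 9·10 + 14·5 = 16
b_13 = 5·16 + 9·12 + 14·10 = 5
b_14 = 5·5 + 9·16 + 14·12 = 14
b_15 = 5·14 + 9·5 + 14·16 = 16
b_16 = 5·16 + 9·14 + 14·5 = 4
b_17 = 5·4 + 9·16 + 14·14 = 3
b_18 = 5·3 + 9·4 + 14·16 = 3
b_19 = 5·3 + 9·3 + 14·4 = 13
b_20 = 5·13 + 9·3 + 14·3 = 15
b_21 = 5·15 + 9·13 + 14·3 = 13
b_22 = 5·13 + 9·15 + 14·13 = 8
b_23 = 5·8 + 9·13 + 14·15 = 10
b_24 = 5·10 + 9·8 + 14·13 = 15
b_25 = 5·15 + 9·10 + 14·8 = 5
b_26 = 5·5 + 9·15 + 14·10 = 11
b_27 = 5·11 + 9·5 + 14·15 = 4
b_28 = 5·4 + 9·11 + 14·5 = 2
b_29 = 5·2 + 9·4 + 14·11 = 13
b_30 = 5·13 + 9·2 + 14·4 = 3
b_31 = 5·3 + 9·13 + 14·2 = 7
b_32 = 5·7 + 9·3 + 14·13 = 6
b_33 = 5·6 + 9·7 + 14·3 = 16
b_34 = 5·16 + 9·6 + 14·7 = 11
b_35 = 5·11 + 9·16 + 14·6 = 11
b_36 = 5·11 + 9·11 + 14·16 = 4
b_37 = 5·4 + 9·11 + 14·11 = 1
b_38 = 5·1 + 9·4 + 14·11 = 8
b_39 = 5·8 + 9·1 + 14·4 = 3
b_40 = 5·3 + 9·8 + 14·1 = 16
b_41 = 5·16 + 9·3 + 14·8 = 15
b_42 = 5·15 + 9·16 + 14·3 = 6
b_43 = 5·6 + 9·15 + 14·16 = 15
b_44 = 5·15 + 9·6 + 14·15 = 16
b_45 = 5·16 + 9·15 + 14·6 = 10
b_46 = 5·10 + 9·16 + 14·15 = 13
b_47 = 5·13 + 9·10 + 14·16 = 5
b_48 = 5·5 + 9·13 + 14·10 = 10
b_49 = 5·10 + 9·5 + 14·13 = 5
b_50 = 5·5 + 9·10 + 14·5 = 15
b_51 = 5·15 + 9·5 + 14·10 = 5
b_52 = 5·5 + 9·15 + 14·5 = 9
b_53 = 5·9 + 9·5 + 14·15 = 11
b_54 = 5·11 + 9·9 + 14·5 = 2
b_55 = 5·2 + 9·11 + 14·9 = 14
b_56 = 5·14 + 9·2 + 14·11 = 4
b_57 = 5·4 + 9·14 + 14·2 = 4
b_58 = 5·4 + 9·4 + 14·14 = 14
b_59 = 5·14 + 9·4 + 14·4 = 9
b_60 = 5·9 + 9·14 + 14·4 = 6
b_61 = 5·6 + 9·9 + 14·14 = 1
b_62 = 5·1 + 9·6 + 14·9 = 15
b_63 = 5·15 + 9·1 + 14·6 = 15
b_64 = 5·15 + 9·15 + 14·1 = 3
b_65 = 5·3 + 9·15 + 14·15 = 3
b_66 = 5·3 + 9·3 + 14·15 = 14
b_67 = 5·14 + 9·3 + 14·3 = 3
b_68 = 5·3 + 9·14 + 14·3 = 13
b_69 = 5·13 + 9·3 + 14·14 = 16
b_70 = 5·16 + 9·13 + 14·3 = 1
b_71 = 5·1 + 9·16 + 14·13 = 8
b_72 = 5·8 + 9·1 + 14·16 = 1
b_73 = 5·1 + 9·8 + 14·1 = 6
b_74 = 5·6 + 9·1 + 14·8 = 15
b_75 = 5·15 + 9·6 + 14·1 = 7
b_76 = 5·7 + 9·15 + 14·6 = 16
b_77 = 5·16 + 9·7 + 14·15 = 13
b_78 = 5·13 + 9·16 + 14·7 = 1
b_79 = 5·1 + 9·13 + 14·16 = 6
b_80 = 5·6 + 9·1 + 14·13 = 0
b_81 = 5·0 + 9·6 + 14·1 = 0
b_82 = 5·0 + 9·0 + 14·6 = 16
b_83 = 5·16 + 9·0 + 14·0 = 12
b_84 = 5·12 + 9·16 + 14·0 = 0
b_85 = 5·0 + 9·12 + 14·16 = 9
b_86 = 5·9 + 9·0 + 14·12 = 9
b_87 = 5·9 + 9·9 + 14·0 = 7
b_88 = 5·7 + 9·9 + 14·9 = 4
b_89 = 5·4 + 9·7 + 14·9 = 5
b_90 = 5·5 + 9·4 + 14·7 = 6
b_91 = 5·6 + 9·5 + 14·4 = 12
b_92 = 5·12 + 9·6 + 14·5 = 14
b_93 = 5·14 + 9·12 + 14·6 = 7
b_94 = 5·7 + 9·14 + 14·12 = 6
b_95 = 5·6 + 9·7 + 14·14 = 0
b_96 = 5·0 + 9·6 + 14·7 = 16
b_97 = 5·16 + 9·0 + 14·6 = 11
b_98 = 5·11 + 9·16 + 14·0 = 12
b_99 = 5·12 + 9·11 + 14·16 = 9
b_100 = 5·9 + 9·12 + 14·11 = 1
b_101 = 5·1 + 9·9 + 14·12 = 16
b_102 = 5·16 + 9·1 + 14·9 = 11
b_103 = 5·11 + 9·16 + 14·1 = 9
b_104 = 5·9 + 9·11 + 14·16 = 11
b_105 = 5·11 + 9·9 + 14·11 = 1
b_106 = 5·1 + 9·11 + 14·9 = 9
b_107 = 5·9 + 9·1 + 14·11 = 4
b_108 = 5·4 + 9·9 + 14·1 = 13
b_109 = 5·13 + 9·4 + 14·9 = 6
b_110 = 5·6 + 9·13 + 14·4 = 16
b_111 = 5·16 + 9·6 + 14·13 = 10
b_112 = 5·10 + 9·16 + 14·6 = 6
b_113 = 5·6 + 9·10 + 14·16 = 4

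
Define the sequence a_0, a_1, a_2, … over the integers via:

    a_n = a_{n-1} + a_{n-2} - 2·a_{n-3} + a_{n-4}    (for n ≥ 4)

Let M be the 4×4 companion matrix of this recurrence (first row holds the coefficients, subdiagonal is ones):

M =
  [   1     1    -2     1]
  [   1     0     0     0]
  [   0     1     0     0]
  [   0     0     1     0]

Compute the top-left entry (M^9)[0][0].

-2

(M^9)[0][0] is the top entry after applying M 9 times to the unit state (1, 0, 0, 0). Equivalently it is h_{12} for the auxiliary sequence (h_n) obeying the same recurrence with h_3 = 1 and h_i = 0 for 0 ≤ i < 3:
h_4 = 1·1 + 1·0 + -2·0 + 1·0 = 1
h_5 = 1·1 + 1·1 + -2·0 + 1·0 = 2
h_6 = 1·2 + 1·1 + -2·1 + 1·0 = 1
h_7 = 1·1 + 1·2 + -2·1 + 1·1 = 2
h_8 = 1·2 + 1·1 + -2·2 + 1·1 = 0
h_9 = 1·0 + 1·2 + -2·1 + 1·2 = 2
h_10 = 1·2 + 1·0 + -2·2 + 1·1 = -1
h_11 = 1·-1 + 1·2 + -2·0 + 1·2 = 3
h_12 = 1·3 + 1·-1 + -2·2 + 1·0 = -2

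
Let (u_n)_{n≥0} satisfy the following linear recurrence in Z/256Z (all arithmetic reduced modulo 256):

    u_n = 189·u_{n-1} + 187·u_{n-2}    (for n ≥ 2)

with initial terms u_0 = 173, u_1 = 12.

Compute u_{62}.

u_2 = 189·12 + 187·173 = 59
u_3 = 189·59 + 187·12 = 83
u_4 = 189·83 + 187·59 = 96
u_5 = 189·96 + 187·83 = 129
u_6 = 189·129 + 187·96 = 93
u_7 = 189·93 + 187·129 = 228
u_8 = 189·228 + 187·93 = 67
u_9 = 189·67 + 187·228 = 3
u_10 = 189·3 + 187·67 = 40
u_11 = 189·40 + 187·3 = 185
u_12 = 189·185 + 187·40 = 205
u_13 = 189·205 + 187·185 = 124
u_14 = 189·124 + 187·205 = 75
u_15 = 189·75 + 187·124 = 243
u_16 = 189·243 + 187·75 = 48
u_17 = 189·48 + 187·243 = 241
u_18 = 189·241 + 187·48 = 253
u_19 = 189·253 + 187·241 = 212
u_20 = 189·212 + 187·253 = 83
u_21 = 189·83 + 187·212 = 35
u_22 = 189·35 + 187·83 = 120
u_23 = 189·120 + 187·35 = 41
u_24 = 189·41 + 187·120 = 237
u_25 = 189·237 + 187·41 = 236
u_26 = 189·236 + 187·237 = 91
u_27 = 189·91 + 187·236 = 147
u_28 = 189·147 + 187·91 = 0
u_29 = 189·0 + 187·147 = 97
u_30 = 189·97 + 187·0 = 157
u_31 = 189·157 + 187·97 = 196
u_32 = 189·196 + 187·157 = 99
u_33 = 189·99 + 187·196 = 67
u_34 = 189·67 + 187·99 = 200
u_35 = 189·200 + 187·67 = 153
u_36 = 189·153 + 187·200 = 13
u_37 = 189·13 + 187·153 = 92
u_38 = 189·92 + 187·13 = 107
u_39 = 189·107 + 187·92 = 51
u_40 = 189·51 + 187·107 = 208
u_41 = 189·208 + 187·51 = 209
u_42 = 189·209 + 187·208 = 61
u_43 = 189·61 + 187·209 = 180
u_44 = 189·180 + 187·61 = 115
u_45 = 189·115 + 187·180 = 99
u_46 = 189·99 + 187·115 = 24
u_47 = 189·24 + 187·99 = 9
u_48 = 189·9 + 187·24 = 45
u_49 = 189·45 + 187·9 = 204
u_50 = 189·204 + 187·45 = 123
u_51 = 189·123 + 187·204 = 211
u_52 = 189·211 + 187·123 = 160
u_53 = 189·160 + 187·211 = 65
u_54 = 189·65 + 187·160 = 221
u_55 = 189·221 + 187·65 = 164
u_56 = 189·164 + 187·221 = 131
u_57 = 189·131 + 187·164 = 131
u_58 = 189·131 + 187·131 = 104
u_59 = 189·104 + 187·131 = 121
u_60 = 189·121 + 187·104 = 77
u_61 = 189·77 + 187·121 = 60
u_62 = 189·60 + 187·77 = 139

139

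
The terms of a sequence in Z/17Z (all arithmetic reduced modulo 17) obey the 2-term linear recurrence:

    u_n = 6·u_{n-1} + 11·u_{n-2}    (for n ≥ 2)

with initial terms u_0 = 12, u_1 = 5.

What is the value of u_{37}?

u_2 = 6·5 + 11·12 = 9
u_3 = 6·9 + 11·5 = 7
u_4 = 6·7 + 11·9 = 5
u_5 = 6·5 + 11·7 = 5
u_6 = 6·5 + 11·5 = 0
u_7 = 6·0 + 11·5 = 4
u_8 = 6·4 + 11·0 = 7
u_9 = 6·7 + 11·4 = 1
u_10 = 6·1 + 11·7 = 15
u_11 = 6·15 + 11·1 = 16
u_12 = 6·16 + 11·15 = 6
u_13 = 6·6 + 11·16 = 8
u_14 = 6·8 + 11·6 = 12
u_15 = 6·12 + 11·8 = 7
u_16 = 6·7 + 11·12 = 4
u_17 = 6·4 + 11·7 = 16
u_18 = 6·16 + 11·4 = 4
u_19 = 6·4 + 11·16 = 13
u_20 = 6·13 + 11·4 = 3
u_21 = 6·3 + 11·13 = 8
u_22 = 6·8 + 11·3 = 13
u_23 = 6·13 + 11·8 = 13
u_24 = 6·13 + 11·13 = 0
u_25 = 6·0 + 11·13 = 7
u_26 = 6·7 + 11·0 = 8
u_27 = 6·8 + 11·7 = 6
u_28 = 6·6 + 11·8 = 5
u_29 = 6·5 + 11·6 = 11
u_30 = 6·11 + 11·5 = 2
u_31 = 6·2 + 11·11 = 14
u_32 = 6·14 + 11·2 = 4
u_33 = 6·4 + 11·14 = 8
u_34 = 6·8 + 11·4 = 7
u_35 = 6·7 + 11·8 = 11
u_36 = 6·11 + 11·7 = 7
u_37 = 6·7 + 11·11 = 10

10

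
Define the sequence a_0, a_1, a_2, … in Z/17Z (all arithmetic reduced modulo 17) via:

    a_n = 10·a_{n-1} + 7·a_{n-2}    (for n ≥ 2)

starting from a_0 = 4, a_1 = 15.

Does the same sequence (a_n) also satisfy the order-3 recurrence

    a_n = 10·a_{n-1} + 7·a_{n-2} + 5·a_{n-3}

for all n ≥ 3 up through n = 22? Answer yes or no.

no

Terms a_0..a_22: 4, 15, 8, 15, 2, 6, 6, 0, 8, 12, 6, 8, 3, 1, 14, 11, 4, 15, 8, 15, 2, 6, 6
n=3: candidate gives 1, actual a_3 = 15 ✗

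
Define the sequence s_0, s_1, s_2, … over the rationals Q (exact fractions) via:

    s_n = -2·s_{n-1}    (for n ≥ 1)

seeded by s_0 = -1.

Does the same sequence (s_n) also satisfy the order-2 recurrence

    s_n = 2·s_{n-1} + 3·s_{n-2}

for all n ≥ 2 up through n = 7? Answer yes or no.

no

Terms s_0..s_7: -1, 2, -4, 8, -16, 32, -64, 128
n=2: candidate gives 1, actual s_2 = -4 ✗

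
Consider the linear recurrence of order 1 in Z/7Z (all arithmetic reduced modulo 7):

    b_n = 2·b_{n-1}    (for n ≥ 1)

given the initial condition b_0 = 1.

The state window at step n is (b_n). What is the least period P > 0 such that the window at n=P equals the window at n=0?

3

n=0: window = (1)
n=1: window = (2)
n=2: window = (4)
n=3: window = (1)
window at n=3 equals window at n=0 → period = 3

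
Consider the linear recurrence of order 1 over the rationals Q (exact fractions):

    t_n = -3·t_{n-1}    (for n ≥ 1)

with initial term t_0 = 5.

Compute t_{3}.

t_1 = -3·5 = -15
t_2 = -3·-15 = 45
t_3 = -3·45 = -135

-135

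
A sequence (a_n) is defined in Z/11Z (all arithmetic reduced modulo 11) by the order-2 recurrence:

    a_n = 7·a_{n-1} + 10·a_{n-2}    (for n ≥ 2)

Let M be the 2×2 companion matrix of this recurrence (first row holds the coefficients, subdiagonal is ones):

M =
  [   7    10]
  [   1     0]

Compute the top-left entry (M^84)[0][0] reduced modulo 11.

0

(M^84)[0][0] is the top entry after applying M 84 times to the unit state (1, 0). Equivalently it is h_{85} for the auxiliary sequence (h_n) obeying the same recurrence with h_1 = 1 and h_i = 0 for 0 ≤ i < 1:
h_2 = 7·1 + 10·0 = 7
h_3 = 7·7 + 10·1 = 4
h_4 = 7·4 + 10·7 = 10
h_5 = 7·10 + 10·4 = 0
h_6 = 7·0 + 10·10 = 1
(h_5, h_6) = (0, 1) = (h_0, h_1), so the sequence has period 5.
85 ≡ 0 (mod 5), hence h_85 = h_0 = 0.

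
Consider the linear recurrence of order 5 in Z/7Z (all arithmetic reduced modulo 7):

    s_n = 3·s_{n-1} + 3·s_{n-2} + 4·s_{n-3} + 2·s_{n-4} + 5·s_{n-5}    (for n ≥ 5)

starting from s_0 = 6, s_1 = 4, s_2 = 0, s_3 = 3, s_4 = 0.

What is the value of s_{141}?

s_5 = 3·0 + 3·3 + 4·0 + 2·4 + 5·6 = 5
s_6 = 3·5 + 3·0 + 4·3 + 2·0 + 5·4 = 5
s_7 = 3·5 + 3·5 + 4·0 + 2·3 + 5·0 = 1
s_8 = 3·1 + 3·5 + 4·5 + 2·0 + 5·3 = 4
s_9 = 3·4 + 3·1 + 4·5 + 2·5 + 5·0 = 3
s_10 = 3·3 + 3·4 + 4·1 + 2·5 + 5·5 = 4
Continuing the recurrence:
  s_11 = 1;  s_12 = 5;  s_13 = 4;  s_14 = 5;  s_15 = 6;  s_16 = 1
  s_17 = 4;  s_18 = 6;  s_19 = 1;  s_20 = 6;  s_21 = 2;  s_22 = 4
  s_23 = 4;  s_24 = 0;  s_25 = 6;  s_26 = 3;  s_27 = 6;  s_28 = 1
  s_29 = 3;  s_30 = 2;  s_31 = 4;  s_32 = 6;  s_33 = 0;  s_34 = 4
  s_35 = 5;  s_36 = 3;  s_37 = 0;  s_38 = 2;  s_39 = 6;  s_40 = 6
  s_41 = 3;  s_42 = 6;  s_43 = 3;  s_44 = 4;  s_45 = 4;  s_46 = 0
  s_47 = 1;  s_48 = 0;  s_49 = 3;  s_50 = 5;  s_51 = 5;  s_52 = 5
  s_53 = 0;  s_54 = 4;  s_55 = 4;  s_56 = 3;  s_57 = 6;  s_58 = 2
  s_59 = 1;  s_60 = 3;  s_61 = 5;  s_62 = 6;  s_63 = 1;  s_64 = 3
  s_65 = 5;  s_66 = 2;  s_67 = 2;  s_68 = 1;  s_69 = 0;  s_70 = 5
  s_71 = 5;  s_72 = 0;  s_73 = 5;  s_74 = 3;  s_75 = 3;  s_76 = 0
  s_77 = 3;  s_78 = 3;  s_79 = 4;  s_80 = 6;  s_81 = 6;  s_82 = 3
  s_83 = 4;  s_84 = 0;  s_85 = 3;  s_86 = 5;  s_87 = 5;  s_88 = 6
  s_89 = 3;  s_90 = 2;  s_91 = 4;  s_92 = 4;  s_93 = 5;  s_94 = 6
  s_95 = 4;  s_96 = 1;  s_97 = 6;  s_98 = 4;  s_99 = 2;  s_100 = 1
  s_101 = 0;  s_102 = 0;  s_103 = 0;  s_104 = 5;  s_105 = 6;  s_106 = 5
  s_107 = 4;  s_108 = 5;  s_109 = 0;  s_110 = 1;  s_111 = 0;  s_112 = 5
  s_113 = 2;  s_114 = 2;  s_115 = 2;  s_116 = 2;  s_117 = 0;  s_118 = 0
  s_119 = 1;  s_120 = 3;  s_121 = 1;  s_122 = 2;  s_123 = 2;  s_124 = 6
  s_125 = 0;  s_126 = 0;  s_127 = 3;  s_128 = 3;  s_129 = 6;  s_130 = 4
  s_131 = 6;  s_132 = 5;  s_133 = 6;  s_134 = 4;  s_135 = 5;  s_136 = 0
  s_137 = 5;  s_138 = 3;  s_139 = 5
s_140 = 3·5 + 3·3 + 4·5 + 2·0 + 5·5 = 6
s_141 = 3·6 + 3·5 + 4·3 + 2·5 + 5·0 = 6

6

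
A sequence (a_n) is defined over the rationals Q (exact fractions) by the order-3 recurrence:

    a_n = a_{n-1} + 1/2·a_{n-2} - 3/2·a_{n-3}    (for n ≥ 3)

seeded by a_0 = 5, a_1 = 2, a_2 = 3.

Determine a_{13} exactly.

-697/64

a_3 = 1·3 + 1/2·2 + -3/2·5 = -7/2
a_4 = 1·-7/2 + 1/2·3 + -3/2·2 = -5
a_5 = 1·-5 + 1/2·-7/2 + -3/2·3 = -45/4
a_6 = 1·-45/4 + 1/2·-5 + -3/2·-7/2 = -17/2
a_7 = 1·-17/2 + 1/2·-45/4 + -3/2·-5 = -53/8
a_8 = 1·-53/8 + 1/2·-17/2 + -3/2·-45/4 = 6
a_9 = 1·6 + 1/2·-53/8 + -3/2·-17/2 = 247/16
a_10 = 1·247/16 + 1/2·6 + -3/2·-53/8 = 227/8
a_11 = 1·227/8 + 1/2·247/16 + -3/2·6 = 867/32
a_12 = 1·867/32 + 1/2·227/8 + -3/2·247/16 = 145/8
a_13 = 1·145/8 + 1/2·867/32 + -3/2·227/8 = -697/64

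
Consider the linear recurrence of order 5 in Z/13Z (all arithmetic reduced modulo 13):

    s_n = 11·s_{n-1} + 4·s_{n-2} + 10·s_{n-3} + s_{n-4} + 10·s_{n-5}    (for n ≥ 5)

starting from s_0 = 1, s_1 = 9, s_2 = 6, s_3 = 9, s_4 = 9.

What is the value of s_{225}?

5

s_5 = 11·9 + 4·9 + 10·6 + 1·9 + 10·1 = 6
s_6 = 11·6 + 4·9 + 10·9 + 1·6 + 10·9 = 2
s_7 = 11·2 + 4·6 + 10·9 + 1·9 + 10·6 = 10
s_8 = 11·10 + 4·2 + 10·6 + 1·9 + 10·9 = 4
s_9 = 11·4 + 4·10 + 10·2 + 1·6 + 10·9 = 5
s_10 = 11·5 + 4·4 + 10·10 + 1·2 + 10·6 = 12
Continuing the recurrence:
  s_11 = 1;  s_12 = 5;  s_13 = 3;  s_14 = 8;  s_15 = 11;  s_16 = 3
  s_17 = 2;  s_18 = 0;  s_19 = 12;  s_20 = 5;  s_21 = 5;  s_22 = 7
  s_23 = 3;  s_24 = 2;  s_25 = 3;  s_26 = 11;  s_27 = 5;  s_28 = 5
  s_29 = 0;  s_30 = 7;  s_31 = 8;  s_32 = 2;  s_33 = 5;  s_34 = 7
  s_35 = 0;  s_36 = 4;  s_37 = 9;  s_38 = 3;  s_39 = 10;  s_40 = 8
  s_41 = 12;  s_42 = 6;  s_43 = 0;  s_44 = 5;  s_45 = 12;  s_46 = 5
  s_47 = 5;  s_48 = 5;  s_49 = 5;  s_50 = 3;  s_51 = 2;  s_52 = 9
  s_53 = 10;  s_54 = 11;  s_55 = 10;  s_56 = 10;  s_57 = 9;  s_58 = 12
  s_59 = 11;  s_60 = 5;  s_61 = 3;  s_62 = 5;  s_63 = 1;  s_64 = 7
  s_65 = 2;  s_66 = 4;  s_67 = 4;  s_68 = 6;  s_69 = 12;  s_70 = 12
  s_71 = 11;  s_72 = 10;  s_73 = 8;  s_74 = 6;  s_75 = 4;  s_76 = 8
  s_77 = 12;  s_78 = 4;  s_79 = 2;  s_80 = 11;  s_81 = 1;  s_82 = 4
  s_83 = 5;  s_84 = 8;  s_85 = 12;  s_86 = 7;  s_87 = 3;  s_88 = 5
  s_89 = 8;  s_90 = 5;  s_91 = 2;  s_92 = 1;  s_93 = 10;  s_94 = 11
  s_95 = 2;  s_96 = 5;  s_97 = 11;  s_98 = 12;  s_99 = 0;  s_100 = 1
  s_101 = 10;  s_102 = 2;  s_103 = 10;  s_104 = 11;  s_105 = 6;  s_106 = 0
  s_107 = 8;  s_108 = 12;  s_109 = 7;  s_110 = 5;  s_111 = 3;  s_112 = 7
  s_113 = 6;  s_114 = 4;  s_115 = 9;  s_116 = 4;  s_117 = 1;  s_118 = 12
  s_119 = 4;  s_120 = 1;  s_121 = 6;  s_122 = 2;  s_123 = 11;  s_124 = 9
  s_125 = 10;  s_126 = 6;  s_127 = 6;  s_128 = 10;  s_129 = 8;  s_130 = 8
  s_131 = 0;  s_132 = 0;  s_133 = 6;  s_134 = 11;  s_135 = 4;  s_136 = 5
  s_137 = 5;  s_138 = 4;  s_139 = 7;  s_140 = 6;  s_141 = 7;  s_142 = 4
  s_143 = 10;  s_144 = 12;  s_145 = 6;  s_146 = 2;  s_147 = 8;  s_148 = 8
  s_149 = 6;  s_150 = 6;  s_151 = 3;  s_152 = 10;  s_153 = 8;  s_154 = 3
  s_155 = 7;  s_156 = 1;  s_157 = 8;  s_158 = 11;  s_159 = 5;  s_160 = 3
  s_161 = 12;  s_162 = 12;  s_163 = 0;  s_164 = 0;  s_165 = 6;  s_166 = 3
  s_167 = 8;  s_168 = 4;  s_169 = 8;  s_170 = 0;  s_171 = 6;  s_172 = 9
  s_173 = 2;  s_174 = 3;  s_175 = 7;  s_176 = 9;  s_177 = 2;  s_178 = 8
  s_179 = 2;  s_180 = 10;  s_181 = 4;  s_182 = 2;  s_183 = 12;  s_184 = 2
  s_185 = 12;  s_186 = 3;  s_187 = 3;  s_188 = 1;  s_189 = 7;  s_190 = 0
  s_191 = 6;  s_192 = 11;  s_193 = 6;  s_194 = 6;  s_195 = 11;  s_196 = 3
  s_197 = 6;  s_198 = 7;  s_199 = 7;  s_200 = 5;  s_201 = 7;  s_202 = 0
  s_203 = 12;  s_204 = 4;  s_205 = 6;  s_206 = 12;  s_207 = 0;  s_208 = 11
  s_209 = 1;  s_210 = 10;  s_211 = 6;  s_212 = 10;  s_213 = 7;  s_214 = 2
  s_215 = 9;  s_216 = 0;  s_217 = 7;  s_218 = 5;  s_219 = 8;  s_220 = 8
  s_221 = 8;  s_222 = 2;  s_223 = 10
s_224 = 11·10 + 4·2 + 10·8 + 1·8 + 10·8 = 0
s_225 = 11·0 + 4·10 + 10·2 + 1·8 + 10·8 = 5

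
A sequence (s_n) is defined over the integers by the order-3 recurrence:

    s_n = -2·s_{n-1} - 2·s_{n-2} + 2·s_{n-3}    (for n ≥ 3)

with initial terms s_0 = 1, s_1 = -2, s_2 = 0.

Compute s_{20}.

-315648

s_3 = -2·0 + -2·-2 + 2·1 = 6
s_4 = -2·6 + -2·0 + 2·-2 = -16
s_5 = -2·-16 + -2·6 + 2·0 = 20
s_6 = -2·20 + -2·-16 + 2·6 = 4
s_7 = -2·4 + -2·20 + 2·-16 = -80
s_8 = -2·-80 + -2·4 + 2·20 = 192
s_9 = -2·192 + -2·-80 + 2·4 = -216
s_10 = -2·-216 + -2·192 + 2·-80 = -112
s_11 = -2·-112 + -2·-216 + 2·192 = 1040
s_12 = -2·1040 + -2·-112 + 2·-216 = -2288
s_13 = -2·-2288 + -2·1040 + 2·-112 = 2272
s_14 = -2·2272 + -2·-2288 + 2·1040 = 2112
s_15 = -2·2112 + -2·2272 + 2·-2288 = -13344
s_16 = -2·-13344 + -2·2112 + 2·2272 = 27008
s_17 = -2·27008 + -2·-13344 + 2·2112 = -23104
s_18 = -2·-23104 + -2·27008 + 2·-13344 = -34496
s_19 = -2·-34496 + -2·-23104 + 2·27008 = 169216
s_20 = -2·169216 + -2·-34496 + 2·-23104 = -315648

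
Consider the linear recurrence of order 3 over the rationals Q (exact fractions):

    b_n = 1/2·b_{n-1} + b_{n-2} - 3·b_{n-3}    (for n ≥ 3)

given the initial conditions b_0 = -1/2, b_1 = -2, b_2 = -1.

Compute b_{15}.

-476711/4096

b_3 = 1/2·-1 + 1·-2 + -3·-1/2 = -1
b_4 = 1/2·-1 + 1·-1 + -3·-2 = 9/2
b_5 = 1/2·9/2 + 1·-1 + -3·-1 = 17/4
b_6 = 1/2·17/4 + 1·9/2 + -3·-1 = 77/8
b_7 = 1/2·77/8 + 1·17/4 + -3·9/2 = -71/16
b_8 = 1/2·-71/16 + 1·77/8 + -3·17/4 = -171/32
b_9 = 1/2·-171/32 + 1·-71/16 + -3·77/8 = -2303/64
b_10 = 1/2·-2303/64 + 1·-171/32 + -3·-71/16 = -1283/128
b_11 = 1/2·-1283/128 + 1·-2303/64 + -3·-171/32 = -6391/256
b_12 = 1/2·-6391/256 + 1·-1283/128 + -3·-2303/64 = 43749/512
b_13 = 1/2·43749/512 + 1·-6391/256 + -3·-1283/128 = 48977/1024
b_14 = 1/2·48977/1024 + 1·43749/512 + -3·-6391/256 = 377357/2048
b_15 = 1/2·377357/2048 + 1·48977/1024 + -3·43749/512 = -476711/4096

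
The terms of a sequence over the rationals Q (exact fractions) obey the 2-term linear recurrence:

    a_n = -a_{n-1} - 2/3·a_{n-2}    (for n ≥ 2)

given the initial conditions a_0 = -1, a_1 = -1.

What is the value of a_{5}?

7/9

a_2 = -1·-1 + -2/3·-1 = 5/3
a_3 = -1·5/3 + -2/3·-1 = -1
a_4 = -1·-1 + -2/3·5/3 = -1/9
a_5 = -1·-1/9 + -2/3·-1 = 7/9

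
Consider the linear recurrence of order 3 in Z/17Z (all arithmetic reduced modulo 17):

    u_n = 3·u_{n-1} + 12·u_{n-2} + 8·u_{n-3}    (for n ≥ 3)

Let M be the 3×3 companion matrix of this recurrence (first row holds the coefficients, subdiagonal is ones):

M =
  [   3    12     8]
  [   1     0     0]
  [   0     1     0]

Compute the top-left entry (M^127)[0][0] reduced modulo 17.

(M^127)[0][0] is the top entry after applying M 127 times to the unit state (1, 0, 0). Equivalently it is h_{129} for the auxiliary sequence (h_n) obeying the same recurrence with h_2 = 1 and h_i = 0 for 0 ≤ i < 2:
h_3 = 3·1 + 12·0 + 8·0 = 3
h_4 = 3·3 + 12·1 + 8·0 = 4
h_5 = 3·4 + 12·3 + 8·1 = 5
h_6 = 3·5 + 12·4 + 8·3 = 2
h_7 = 3·2 + 12·5 + 8·4 = 13
h_8 = 3·13 + 12·2 + 8·5 = 1
h_9 = 3·1 + 12·13 + 8·2 = 5
h_10 = 3·5 + 12·1 + 8·13 = 12
h_11 = 3·12 + 12·5 + 8·1 = 2
h_12 = 3·2 + 12·12 + 8·5 = 3
h_13 = 3·3 + 12·2 + 8·12 = 10
h_14 = 3·10 + 12·3 + 8·2 = 14
h_15 = 3·14 + 12·10 + 8·3 = 16
h_16 = 3·16 + 12·14 + 8·10 = 7
h_17 = 3·7 + 12·16 + 8·14 = 2
h_18 = 3·2 + 12·7 + 8·16 = 14
h_19 = 3·14 + 12·2 + 8·7 = 3
h_20 = 3·3 + 12·14 + 8·2 = 6
h_21 = 3·6 + 12·3 + 8·14 = 13
h_22 = 3·13 + 12·6 + 8·3 = 16
h_23 = 3·16 + 12·13 + 8·6 = 14
h_24 = 3·14 + 12·16 + 8·13 = 15
h_25 = 3·15 + 12·14 + 8·16 = 1
h_26 = 3·1 + 12·15 + 8·14 = 6
h_27 = 3·6 + 12·1 + 8·15 = 14
h_28 = 3·14 + 12·6 + 8·1 = 3
h_29 = 3·3 + 12·14 + 8·6 = 4
h_30 = 3·4 + 12·3 + 8·14 = 7
h_31 = 3·7 + 12·4 + 8·3 = 8
h_32 = 3·8 + 12·7 + 8·4 = 4
h_33 = 3·4 + 12·8 + 8·7 = 11
h_34 = 3·11 + 12·4 + 8·8 = 9
h_35 = 3·9 + 12·11 + 8·4 = 4
h_36 = 3·4 + 12·9 + 8·11 = 4
h_37 = 3·4 + 12·4 + 8·9 = 13
h_38 = 3·13 + 12·4 + 8·4 = 0
h_39 = 3·0 + 12·13 + 8·4 = 1
h_40 = 3·1 + 12·0 + 8·13 = 5
h_41 = 3·5 + 12·1 + 8·0 = 10
h_42 = 3·10 + 12·5 + 8·1 = 13
h_43 = 3·13 + 12·10 + 8·5 = 12
h_44 = 3·12 + 12·13 + 8·10 = 0
h_45 = 3·0 + 12·12 + 8·13 = 10
h_46 = 3·10 + 12·0 + 8·12 = 7
h_47 = 3·7 + 12·10 + 8·0 = 5
h_48 = 3·5 + 12·7 + 8·10 = 9
h_49 = 3·9 + 12·5 + 8·7 = 7
h_50 = 3·7 + 12·9 + 8·5 = 16
h_51 = 3·16 + 12·7 + 8·9 = 0
h_52 = 3·0 + 12·16 + 8·7 = 10
h_53 = 3·10 + 12·0 + 8·16 = 5
h_54 = 3·5 + 12·10 + 8·0 = 16
h_55 = 3·16 + 12·5 + 8·10 = 1
h_56 = 3·1 + 12·16 + 8·5 = 14
h_57 = 3·14 + 12·1 + 8·16 = 12
h_58 = 3·12 + 12·14 + 8·1 = 8
h_59 = 3·8 + 12·12 + 8·14 = 8
h_60 = 3·8 + 12·8 + 8·12 = 12
h_61 = 3·12 + 12·8 + 8·8 = 9
h_62 = 3·9 + 12·12 + 8·8 = 14
h_63 = 3·14 + 12·9 + 8·12 = 8
h_64 = 3·8 + 12·14 + 8·9 = 9
h_65 = 3·9 + 12·8 + 8·14 = 14
h_66 = 3·14 + 12·9 + 8·8 = 10
h_67 = 3·10 + 12·14 + 8·9 = 15
h_68 = 3·15 + 12·10 + 8·14 = 5
h_69 = 3·5 + 12·15 + 8·10 = 3
h_70 = 3·3 + 12·5 + 8·15 = 2
h_71 = 3·2 + 12·3 + 8·5 = 14
h_72 = 3·14 + 12·2 + 8·3 = 5
h_73 = 3·5 + 12·14 + 8·2 = 12
h_74 = 3·12 + 12·5 + 8·14 = 4
h_75 = 3·4 + 12·12 + 8·5 = 9
h_76 = 3·9 + 12·4 + 8·12 = 1
h_77 = 3·1 + 12·9 + 8·4 = 7
h_78 = 3·7 + 12·1 + 8·9 = 3
h_79 = 3·3 + 12·7 + 8·1 = 16
h_80 = 3·16 + 12·3 + 8·7 = 4
h_81 = 3·4 + 12·16 + 8·3 = 7
h_82 = 3·7 + 12·4 + 8·16 = 10
h_83 = 3·10 + 12·7 + 8·4 = 10
h_84 = 3·10 + 12·10 + 8·7 = 2
h_85 = 3·2 + 12·10 + 8·10 = 2
h_86 = 3·2 + 12·2 + 8·10 = 8
h_87 = 3·8 + 12·2 + 8·2 = 13
h_88 = 3·13 + 12·8 + 8·2 = 15
h_89 = 3·15 + 12·13 + 8·8 = 10
h_90 = 3·10 + 12·15 + 8·13 = 8
h_91 = 3·8 + 12·10 + 8·15 = 9
h_92 = 3·9 + 12·8 + 8·10 = 16
h_93 = 3·16 + 12·9 + 8·8 = 16
h_94 = 3·16 + 12·16 + 8·9 = 6
h_95 = 3·6 + 12·16 + 8·16 = 15
h_96 = 3·15 + 12·6 + 8·16 = 7
h_97 = 3·7 + 12·15 + 8·6 = 11
h_98 = 3·11 + 12·7 + 8·15 = 16
h_99 = 3·16 + 12·11 + 8·7 = 15
h_100 = 3·15 + 12·16 + 8·11 = 2
h_101 = 3·2 + 12·15 + 8·16 = 8
h_102 = 3·8 + 12·2 + 8·15 = 15
h_103 = 3·15 + 12·8 + 8·2 = 4
h_104 = 3·4 + 12·15 + 8·8 = 1
h_105 = 3·1 + 12·4 + 8·15 = 1
h_106 = 3·1 + 12·1 + 8·4 = 13
h_107 = 3·13 + 12·1 + 8·1 = 8
h_108 = 3·8 + 12·13 + 8·1 = 1
h_109 = 3·1 + 12·8 + 8·13 = 16
h_110 = 3·16 + 12·1 + 8·8 = 5
h_111 = 3·5 + 12·16 + 8·1 = 11
h_112 = 3·11 + 12·5 + 8·16 = 0
h_113 = 3·0 + 12·11 + 8·5 = 2
h_114 = 3·2 + 12·0 + 8·11 = 9
h_115 = 3·9 + 12·2 + 8·0 = 0
h_116 = 3·0 + 12·9 + 8·2 = 5
h_117 = 3·5 + 12·0 + 8·9 = 2
h_118 = 3·2 + 12·5 + 8·0 = 15
h_119 = 3·15 + 12·2 + 8·5 = 7
h_120 = 3·7 + 12·15 + 8·2 = 13
h_121 = 3·13 + 12·7 + 8·15 = 5
h_122 = 3·5 + 12·13 + 8·7 = 6
h_123 = 3·6 + 12·5 + 8·13 = 12
h_124 = 3·12 + 12·6 + 8·5 = 12
h_125 = 3·12 + 12·12 + 8·6 = 7
h_126 = 3·7 + 12·12 + 8·12 = 6
h_127 = 3·6 + 12·7 + 8·12 = 11
h_128 = 3·11 + 12·6 + 8·7 = 8
h_129 = 3·8 + 12·11 + 8·6 = 0

0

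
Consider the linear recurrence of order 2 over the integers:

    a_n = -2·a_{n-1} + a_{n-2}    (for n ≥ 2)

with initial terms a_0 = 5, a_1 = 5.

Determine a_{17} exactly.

3329285

a_2 = -2·5 + 1·5 = -5
a_3 = -2·-5 + 1·5 = 15
a_4 = -2·15 + 1·-5 = -35
a_5 = -2·-35 + 1·15 = 85
a_6 = -2·85 + 1·-35 = -205
a_7 = -2·-205 + 1·85 = 495
a_8 = -2·495 + 1·-205 = -1195
a_9 = -2·-1195 + 1·495 = 2885
a_10 = -2·2885 + 1·-1195 = -6965
a_11 = -2·-6965 + 1·2885 = 16815
a_12 = -2·16815 + 1·-6965 = -40595
a_13 = -2·-40595 + 1·16815 = 98005
a_14 = -2·98005 + 1·-40595 = -236605
a_15 = -2·-236605 + 1·98005 = 571215
a_16 = -2·571215 + 1·-236605 = -1379035
a_17 = -2·-1379035 + 1·571215 = 3329285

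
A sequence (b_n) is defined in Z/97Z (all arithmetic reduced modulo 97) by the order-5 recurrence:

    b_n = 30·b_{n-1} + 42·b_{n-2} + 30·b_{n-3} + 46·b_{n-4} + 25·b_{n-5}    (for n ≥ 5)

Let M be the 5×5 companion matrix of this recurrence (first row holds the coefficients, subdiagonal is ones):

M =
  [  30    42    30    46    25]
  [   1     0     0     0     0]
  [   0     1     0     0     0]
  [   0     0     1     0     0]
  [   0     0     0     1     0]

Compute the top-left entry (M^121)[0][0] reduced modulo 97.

61

(M^121)[0][0] is the top entry after applying M 121 times to the unit state (1, 0, 0, 0, 0). Equivalently it is h_{125} for the auxiliary sequence (h_n) obeying the same recurrence with h_4 = 1 and h_i = 0 for 0 ≤ i < 4:
h_5 = 30·1 + 42·0 + 30·0 + 46·0 + 25·0 = 30
h_6 = 30·30 + 42·1 + 30·0 + 46·0 + 25·0 = 69
h_7 = 30·69 + 42·30 + 30·1 + 46·0 + 25·0 = 62
h_8 = 30·62 + 42·69 + 30·30 + 46·1 + 25·0 = 78
h_9 = 30·78 + 42·62 + 30·69 + 46·30 + 25·1 = 77
h_10 = 30·77 + 42·78 + 30·62 + 46·69 + 25·30 = 21
Continuing the recurrence:
  h_11 = 14;  h_12 = 20;  h_13 = 35;  h_14 = 60;  h_15 = 92;  h_16 = 34
  h_17 = 64;  h_18 = 43;  h_19 = 60;  h_20 = 78;  h_21 = 50;  h_22 = 66
  h_23 = 70;  h_24 = 14;  h_25 = 84;  h_26 = 85;  h_27 = 19;  h_28 = 33
  h_29 = 16;  h_30 = 7;  h_31 = 21;  h_32 = 2;  h_33 = 94;  h_34 = 85
  h_35 = 36;  h_36 = 36;  h_37 = 10;  h_38 = 34;  h_39 = 93;  h_40 = 90
  h_41 = 62;  h_42 = 59;  h_43 = 77;  h_44 = 18;  h_45 = 73;  h_46 = 14
  h_47 = 22;  h_48 = 80;  h_49 = 83;  h_50 = 55;  h_51 = 71;  h_52 = 5
  h_53 = 27;  h_54 = 92;  h_55 = 52;  h_56 = 91;  h_57 = 20;  h_58 = 25
  h_59 = 88;  h_60 = 76;  h_61 = 27;  h_62 = 47;  h_63 = 88;  h_64 = 62
  h_65 = 20;  h_66 = 48;  h_67 = 51;  h_68 = 80;  h_69 = 13;  h_70 = 34
  h_71 = 43;  h_72 = 12;  h_73 = 61;  h_74 = 81;  h_75 = 32;  h_76 = 59
  h_77 = 17;  h_78 = 81;  h_79 = 69;  h_80 = 87;  h_81 = 10;  h_82 = 87
  h_83 = 72;  h_84 = 7;  h_85 = 40;  h_86 = 49;  h_87 = 20;  h_88 = 63
  h_89 = 7;  h_90 = 17;  h_91 = 86;  h_92 = 15;  h_93 = 67;  h_94 = 66
  h_95 = 22;  h_96 = 37;  h_97 = 2;  h_98 = 1;  h_99 = 6;  h_100 = 12
  h_101 = 10;  h_102 = 13;  h_103 = 16;  h_104 = 88;  h_105 = 0;  h_106 = 77
  h_107 = 94;  h_108 = 26;  h_109 = 23;  h_110 = 93;  h_111 = 18;  h_112 = 49
  h_113 = 31;  h_114 = 39;  h_115 = 14;  h_116 = 66;  h_117 = 84;  h_118 = 36
  h_119 = 59;  h_120 = 70;  h_121 = 17;  h_122 = 52;  h_123 = 34
h_124 = 30·34 + 42·52 + 30·17 + 46·70 + 25·59 = 67
h_125 = 30·67 + 42·34 + 30·52 + 46·17 + 25·70 = 61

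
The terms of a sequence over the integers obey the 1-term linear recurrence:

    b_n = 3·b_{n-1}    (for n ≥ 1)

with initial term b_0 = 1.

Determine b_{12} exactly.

b_1 = 3·1 = 3
b_2 = 3·3 = 9
b_3 = 3·9 = 27
b_4 = 3·27 = 81
b_5 = 3·81 = 243
b_6 = 3·243 = 729
b_7 = 3·729 = 2187
b_8 = 3·2187 = 6561
b_9 = 3·6561 = 19683
b_10 = 3·19683 = 59049
b_11 = 3·59049 = 177147
b_12 = 3·177147 = 531441

531441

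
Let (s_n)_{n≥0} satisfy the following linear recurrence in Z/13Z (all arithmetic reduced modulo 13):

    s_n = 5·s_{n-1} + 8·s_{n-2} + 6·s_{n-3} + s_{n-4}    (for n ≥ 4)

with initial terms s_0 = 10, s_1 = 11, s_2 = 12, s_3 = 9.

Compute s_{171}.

s_4 = 5·9 + 8·12 + 6·11 + 1·10 = 9
s_5 = 5·9 + 8·9 + 6·12 + 1·11 = 5
s_6 = 5·5 + 8·9 + 6·9 + 1·12 = 7
s_7 = 5·7 + 8·5 + 6·9 + 1·9 = 8
s_8 = 5·8 + 8·7 + 6·5 + 1·9 = 5
s_9 = 5·5 + 8·8 + 6·7 + 1·5 = 6
Continuing the recurrence:
  s_10 = 8;  s_11 = 9;  s_12 = 7;  s_13 = 5;  s_14 = 0;  s_15 = 0
  s_16 = 11;  s_17 = 8;  s_18 = 11;  s_19 = 3;  s_20 = 6;  s_21 = 11
  s_22 = 2;  s_23 = 7;  s_24 = 6;  s_25 = 5;  s_26 = 0;  s_27 = 5
  s_28 = 9;  s_29 = 12;  s_30 = 6;  s_31 = 3;  s_32 = 1;  s_33 = 12
  s_34 = 1;  s_35 = 6;  s_36 = 7;  s_37 = 10;  s_38 = 0;  s_39 = 11
  s_40 = 5;  s_41 = 6;  s_42 = 6;  s_43 = 2;  s_44 = 8;  s_45 = 7
  s_46 = 0;  s_47 = 2;  s_48 = 8;  s_49 = 11;  s_50 = 1;  s_51 = 0
  s_52 = 4;  s_53 = 11;  s_54 = 10;  s_55 = 6;  s_56 = 11;  s_57 = 5
  s_58 = 3;  s_59 = 10;  s_60 = 11;  s_61 = 2;  s_62 = 5;  s_63 = 0
  s_64 = 11;  s_65 = 9;  s_66 = 8;  s_67 = 9;  s_68 = 5;  s_69 = 11
  s_70 = 1;  s_71 = 2;  s_72 = 11;  s_73 = 10;  s_74 = 8;  s_75 = 6
  s_76 = 9;  s_77 = 8;  s_78 = 0;  s_79 = 7;  s_80 = 1;  s_81 = 4
  s_82 = 5;  s_83 = 5;  s_84 = 12;  s_85 = 4;  s_86 = 8;  s_87 = 6
  s_88 = 0;  s_89 = 9;  s_90 = 11;  s_91 = 3;  s_92 = 1;  s_93 = 0
  s_94 = 11;  s_95 = 12;  s_96 = 6;  s_97 = 10;  s_98 = 12;  s_99 = 6
  s_100 = 10;  s_101 = 11;  s_102 = 1;  s_103 = 3;  s_104 = 8;  s_105 = 3
  s_106 = 7;  s_107 = 6;  s_108 = 8;  s_109 = 3;  s_110 = 5;  s_111 = 12
  s_112 = 9;  s_113 = 5;  s_114 = 5;  s_115 = 1;  s_116 = 6;  s_117 = 8
  s_118 = 8;  s_119 = 11;  s_120 = 4;  s_121 = 8;  s_122 = 3;  s_123 = 10
  s_124 = 9;  s_125 = 8;  s_126 = 6;  s_127 = 2;  s_128 = 11;  s_129 = 11
  s_130 = 5;  s_131 = 12;  s_132 = 8;  s_133 = 8;  s_134 = 12;  s_135 = 2
  s_136 = 6;  s_137 = 9;  s_138 = 0;  s_139 = 6;  s_140 = 12;  s_141 = 0
  s_142 = 2;  s_143 = 10;  s_144 = 0;  s_145 = 1;  s_146 = 2;  s_147 = 2
  s_148 = 6;  s_149 = 7;  s_150 = 6;  s_151 = 7;  s_152 = 1;  s_153 = 0
  s_154 = 4;  s_155 = 7;  s_156 = 3;  s_157 = 4;  s_158 = 12;  s_159 = 0
  s_160 = 6;  s_161 = 2;  s_162 = 5;  s_163 = 12;  s_164 = 1;  s_165 = 3
  s_166 = 9;  s_167 = 9;  s_168 = 6;  s_169 = 3
s_170 = 5·3 + 8·6 + 6·9 + 1·9 = 9
s_171 = 5·9 + 8·3 + 6·6 + 1·9 = 10

10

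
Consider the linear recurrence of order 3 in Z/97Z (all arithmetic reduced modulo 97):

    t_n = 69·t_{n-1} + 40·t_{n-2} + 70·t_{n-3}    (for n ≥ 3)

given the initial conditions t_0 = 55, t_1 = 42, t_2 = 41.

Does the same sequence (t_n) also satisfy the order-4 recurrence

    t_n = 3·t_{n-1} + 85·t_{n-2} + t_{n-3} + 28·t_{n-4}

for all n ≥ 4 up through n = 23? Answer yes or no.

no

Terms t_0..t_23: 55, 42, 41, 17, 30, 91, 36, 76, 56, 15, 59, 55, 27, 45, 81, 64, 39, 57, 79, 82, 4, 65, 6, 93
n=4: candidate gives 74, actual t_4 = 30 ✗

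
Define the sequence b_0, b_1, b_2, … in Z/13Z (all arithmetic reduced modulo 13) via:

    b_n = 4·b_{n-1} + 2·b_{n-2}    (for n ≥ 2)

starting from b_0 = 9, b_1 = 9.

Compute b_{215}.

2

b_2 = 4·9 + 2·9 = 2
b_3 = 4·2 + 2·9 = 0
b_4 = 4·0 + 2·2 = 4
b_5 = 4·4 + 2·0 = 3
b_6 = 4·3 + 2·4 = 7
b_7 = 4·7 + 2·3 = 8
Continuing the recurrence:
  b_8 = 7;  b_9 = 5;  b_10 = 8;  b_11 = 3;  b_12 = 2;  b_13 = 1
  b_14 = 8;  b_15 = 8;  b_16 = 9;  b_17 = 0;  b_18 = 5;  b_19 = 7
  b_20 = 12;  b_21 = 10;  b_22 = 12;  b_23 = 3;  b_24 = 10;  b_25 = 7
  b_26 = 9;  b_27 = 11;  b_28 = 10;  b_29 = 10;  b_30 = 8;  b_31 = 0
  b_32 = 3;  b_33 = 12;  b_34 = 2;  b_35 = 6;  b_36 = 2;  b_37 = 7
  b_38 = 6;  b_39 = 12;  b_40 = 8;  b_41 = 4;  b_42 = 6;  b_43 = 6
  b_44 = 10;  b_45 = 0;  b_46 = 7;  b_47 = 2;  b_48 = 9;  b_49 = 1
  b_50 = 9;  b_51 = 12;  b_52 = 1;  b_53 = 2;  b_54 = 10;  b_55 = 5
  b_56 = 1;  b_57 = 1;  b_58 = 6;  b_59 = 0;  b_60 = 12;  b_61 = 9
  b_62 = 8;  b_63 = 11;  b_64 = 8;  b_65 = 2;  b_66 = 11;  b_67 = 9
  b_68 = 6;  b_69 = 3;  b_70 = 11;  b_71 = 11;  b_72 = 1;  b_73 = 0
  b_74 = 2;  b_75 = 8;  b_76 = 10;  b_77 = 4;  b_78 = 10;  b_79 = 9
  b_80 = 4;  b_81 = 8;  b_82 = 1;  b_83 = 7;  b_84 = 4;  b_85 = 4
  b_86 = 11;  b_87 = 0;  b_88 = 9;  b_89 = 10;  b_90 = 6;  b_91 = 5
  b_92 = 6;  b_93 = 8;  b_94 = 5;  b_95 = 10;  b_96 = 11;  b_97 = 12
  b_98 = 5;  b_99 = 5;  b_100 = 4;  b_101 = 0;  b_102 = 8;  b_103 = 6
  b_104 = 1;  b_105 = 3;  b_106 = 1;  b_107 = 10;  b_108 = 3;  b_109 = 6
  b_110 = 4;  b_111 = 2;  b_112 = 3;  b_113 = 3;  b_114 = 5;  b_115 = 0
  b_116 = 10;  b_117 = 1;  b_118 = 11;  b_119 = 7;  b_120 = 11;  b_121 = 6
  b_122 = 7;  b_123 = 1;  b_124 = 5;  b_125 = 9;  b_126 = 7;  b_127 = 7
  b_128 = 3;  b_129 = 0;  b_130 = 6;  b_131 = 11;  b_132 = 4;  b_133 = 12
  b_134 = 4;  b_135 = 1;  b_136 = 12;  b_137 = 11;  b_138 = 3;  b_139 = 8
  b_140 = 12;  b_141 = 12;  b_142 = 7;  b_143 = 0;  b_144 = 1;  b_145 = 4
  b_146 = 5;  b_147 = 2;  b_148 = 5;  b_149 = 11;  b_150 = 2;  b_151 = 4
  b_152 = 7;  b_153 = 10;  b_154 = 2;  b_155 = 2;  b_156 = 12;  b_157 = 0
  b_158 = 11;  b_159 = 5;  b_160 = 3;  b_161 = 9;  b_162 = 3;  b_163 = 4
  b_164 = 9;  b_165 = 5;  b_166 = 12;  b_167 = 6;  b_168 = 9;  b_169 = 9
  b_170 = 2;  b_171 = 0;  b_172 = 4;  b_173 = 3;  b_174 = 7;  b_175 = 8
  b_176 = 7;  b_177 = 5;  b_178 = 8;  b_179 = 3;  b_180 = 2;  b_181 = 1
  b_182 = 8;  b_183 = 8;  b_184 = 9;  b_185 = 0;  b_186 = 5;  b_187 = 7
  b_188 = 12;  b_189 = 10;  b_190 = 12;  b_191 = 3;  b_192 = 10;  b_193 = 7
  b_194 = 9;  b_195 = 11;  b_196 = 10;  b_197 = 10;  b_198 = 8;  b_199 = 0
  b_200 = 3;  b_201 = 12;  b_202 = 2;  b_203 = 6;  b_204 = 2;  b_205 = 7
  b_206 = 6;  b_207 = 12;  b_208 = 8;  b_209 = 4;  b_210 = 6;  b_211 = 6
  b_212 = 10;  b_213 = 0
b_214 = 4·0 + 2·10 = 7
b_215 = 4·7 + 2·0 = 2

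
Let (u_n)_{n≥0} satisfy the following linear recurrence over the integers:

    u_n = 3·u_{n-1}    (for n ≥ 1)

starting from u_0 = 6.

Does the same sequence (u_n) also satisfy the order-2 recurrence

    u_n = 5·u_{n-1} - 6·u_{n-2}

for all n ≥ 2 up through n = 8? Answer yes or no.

yes

Terms u_0..u_8: 6, 18, 54, 162, 486, 1458, 4374, 13122, 39366
n=2: candidate gives 54, actual u_2 = 54 ✓
n=3: candidate gives 162, actual u_3 = 162 ✓
n=4: candidate gives 486, actual u_4 = 486 ✓
n=5: candidate gives 1458, actual u_5 = 1458 ✓
n=6: candidate gives 4374, actual u_6 = 4374 ✓
n=7: candidate gives 13122, actual u_7 = 13122 ✓
n=8: candidate gives 39366, actual u_8 = 39366 ✓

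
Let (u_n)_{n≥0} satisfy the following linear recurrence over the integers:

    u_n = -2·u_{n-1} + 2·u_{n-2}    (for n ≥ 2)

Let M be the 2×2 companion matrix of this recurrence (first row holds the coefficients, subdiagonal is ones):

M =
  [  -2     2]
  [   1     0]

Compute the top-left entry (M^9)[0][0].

(M^9)[0][0] is the top entry after applying M 9 times to the unit state (1, 0). Equivalently it is h_{10} for the auxiliary sequence (h_n) obeying the same recurrence with h_1 = 1 and h_i = 0 for 0 ≤ i < 1:
h_2 = -2·1 + 2·0 = -2
h_3 = -2·-2 + 2·1 = 6
h_4 = -2·6 + 2·-2 = -16
h_5 = -2·-16 + 2·6 = 44
h_6 = -2·44 + 2·-16 = -120
h_7 = -2·-120 + 2·44 = 328
h_8 = -2·328 + 2·-120 = -896
h_9 = -2·-896 + 2·328 = 2448
h_10 = -2·2448 + 2·-896 = -6688

-6688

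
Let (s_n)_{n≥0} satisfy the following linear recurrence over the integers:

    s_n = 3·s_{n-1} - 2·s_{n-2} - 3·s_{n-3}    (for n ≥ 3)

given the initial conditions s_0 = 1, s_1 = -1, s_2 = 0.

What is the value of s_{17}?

s_3 = 3·0 + -2·-1 + -3·1 = -1
s_4 = 3·-1 + -2·0 + -3·-1 = 0
s_5 = 3·0 + -2·-1 + -3·0 = 2
s_6 = 3·2 + -2·0 + -3·-1 = 9
s_7 = 3·9 + -2·2 + -3·0 = 23
s_8 = 3·23 + -2·9 + -3·2 = 45
s_9 = 3·45 + -2·23 + -3·9 = 62
s_10 = 3·62 + -2·45 + -3·23 = 27
s_11 = 3·27 + -2·62 + -3·45 = -178
s_12 = 3·-178 + -2·27 + -3·62 = -774
s_13 = 3·-774 + -2·-178 + -3·27 = -2047
s_14 = 3·-2047 + -2·-774 + -3·-178 = -4059
s_15 = 3·-4059 + -2·-2047 + -3·-774 = -5761
s_16 = 3·-5761 + -2·-4059 + -3·-2047 = -3024
s_17 = 3·-3024 + -2·-5761 + -3·-4059 = 14627

14627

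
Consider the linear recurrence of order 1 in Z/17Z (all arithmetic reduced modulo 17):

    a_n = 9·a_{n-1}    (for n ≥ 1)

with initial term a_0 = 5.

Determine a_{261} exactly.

a_1 = 9·5 = 11
a_2 = 9·11 = 14
a_3 = 9·14 = 7
a_4 = 9·7 = 12
a_5 = 9·12 = 6
a_6 = 9·6 = 3
a_7 = 9·3 = 10
a_8 = 9·10 = 5
(a_8) = (5) = (a_0), so the sequence has period 8.
261 ≡ 5 (mod 8), hence a_261 = a_5 = 6.

6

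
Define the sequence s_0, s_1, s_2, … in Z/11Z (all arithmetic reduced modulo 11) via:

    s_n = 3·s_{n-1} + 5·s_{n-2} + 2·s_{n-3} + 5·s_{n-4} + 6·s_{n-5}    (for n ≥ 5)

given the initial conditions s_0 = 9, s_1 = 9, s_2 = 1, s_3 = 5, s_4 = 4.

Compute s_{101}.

9

s_5 = 3·4 + 5·5 + 2·1 + 5·9 + 6·9 = 6
s_6 = 3·6 + 5·4 + 2·5 + 5·1 + 6·9 = 8
s_7 = 3·8 + 5·6 + 2·4 + 5·5 + 6·1 = 5
s_8 = 3·5 + 5·8 + 2·6 + 5·4 + 6·5 = 7
s_9 = 3·7 + 5·5 + 2·8 + 5·6 + 6·4 = 6
s_10 = 3·6 + 5·7 + 2·5 + 5·8 + 6·6 = 7
s_11 = 3·7 + 5·6 + 2·7 + 5·5 + 6·8 = 6
s_12 = 3·6 + 5·7 + 2·6 + 5·7 + 6·5 = 9
s_13 = 3·9 + 5·6 + 2·7 + 5·6 + 6·7 = 0
s_14 = 3·0 + 5·9 + 2·6 + 5·7 + 6·6 = 7
s_15 = 3·7 + 5·0 + 2·9 + 5·6 + 6·7 = 1
s_16 = 3·1 + 5·7 + 2·0 + 5·9 + 6·6 = 9
s_17 = 3·9 + 5·1 + 2·7 + 5·0 + 6·9 = 1
s_18 = 3·1 + 5·9 + 2·1 + 5·7 + 6·0 = 8
s_19 = 3·8 + 5·1 + 2·9 + 5·1 + 6·7 = 6
s_20 = 3·6 + 5·8 + 2·1 + 5·9 + 6·1 = 1
s_21 = 3·1 + 5·6 + 2·8 + 5·1 + 6·9 = 9
s_22 = 3·9 + 5·1 + 2·6 + 5·8 + 6·1 = 2
s_23 = 3·2 + 5·9 + 2·1 + 5·6 + 6·8 = 10
s_24 = 3·10 + 5·2 + 2·9 + 5·1 + 6·6 = 0
s_25 = 3·0 + 5·10 + 2·2 + 5·9 + 6·1 = 6
s_26 = 3·6 + 5·0 + 2·10 + 5·2 + 6·9 = 3
s_27 = 3·3 + 5·6 + 2·0 + 5·10 + 6·2 = 2
s_28 = 3·2 + 5·3 + 2·6 + 5·0 + 6·10 = 5
s_29 = 3·5 + 5·2 + 2·3 + 5·6 + 6·0 = 6
s_30 = 3·6 + 5·5 + 2·2 + 5·3 + 6·6 = 10
s_31 = 3·10 + 5·6 + 2·5 + 5·2 + 6·3 = 10
s_32 = 3·10 + 5·10 + 2·6 + 5·5 + 6·2 = 8
s_33 = 3·8 + 5·10 + 2·10 + 5·6 + 6·5 = 0
s_34 = 3·0 + 5·8 + 2·10 + 5·10 + 6·6 = 3
s_35 = 3·3 + 5·0 + 2·8 + 5·10 + 6·10 = 3
s_36 = 3·3 + 5·3 + 2·0 + 5·8 + 6·10 = 3
s_37 = 3·3 + 5·3 + 2·3 + 5·0 + 6·8 = 1
s_38 = 3·1 + 5·3 + 2·3 + 5·3 + 6·0 = 6
s_39 = 3·6 + 5·1 + 2·3 + 5·3 + 6·3 = 7
s_40 = 3·7 + 5·6 + 2·1 + 5·3 + 6·3 = 9
s_41 = 3·9 + 5·7 + 2·6 + 5·1 + 6·3 = 9
s_42 = 3·9 + 5·9 + 2·7 + 5·6 + 6·1 = 1
s_43 = 3·1 + 5·9 + 2·9 + 5·7 + 6·6 = 5
s_44 = 3·5 + 5·1 + 2·9 + 5·9 + 6·7 = 4
(s_40, s_41, s_42, s_43, s_44) = (9, 9, 1, 5, 4) = (s_0, s_1, s_2, s_3, s_4), so the sequence has period 40.
101 ≡ 21 (mod 40), hence s_101 = s_21 = 9.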